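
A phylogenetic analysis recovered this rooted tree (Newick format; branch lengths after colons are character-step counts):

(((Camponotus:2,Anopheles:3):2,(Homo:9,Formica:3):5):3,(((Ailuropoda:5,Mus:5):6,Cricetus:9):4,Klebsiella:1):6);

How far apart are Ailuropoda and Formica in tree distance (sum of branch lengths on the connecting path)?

32

The path runs Ailuropoda → … → MRCA → … → Formica; the MRCA is the root of the tree.
Branch lengths along that path: 5 + 6 + 4 + 6 + 3 + 5 + 3 = 32.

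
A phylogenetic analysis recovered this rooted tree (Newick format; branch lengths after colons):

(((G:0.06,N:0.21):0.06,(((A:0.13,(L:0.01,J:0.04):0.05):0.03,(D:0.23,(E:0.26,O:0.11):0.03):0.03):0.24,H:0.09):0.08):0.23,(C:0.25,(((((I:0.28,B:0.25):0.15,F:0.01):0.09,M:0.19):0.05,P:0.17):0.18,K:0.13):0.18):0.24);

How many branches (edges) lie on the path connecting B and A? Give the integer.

12

The MRCA of B and A is the root of the tree.
From B up to that node: 7 branches. From A up to the same node: 5 branches. Total: 7 + 5 = 12.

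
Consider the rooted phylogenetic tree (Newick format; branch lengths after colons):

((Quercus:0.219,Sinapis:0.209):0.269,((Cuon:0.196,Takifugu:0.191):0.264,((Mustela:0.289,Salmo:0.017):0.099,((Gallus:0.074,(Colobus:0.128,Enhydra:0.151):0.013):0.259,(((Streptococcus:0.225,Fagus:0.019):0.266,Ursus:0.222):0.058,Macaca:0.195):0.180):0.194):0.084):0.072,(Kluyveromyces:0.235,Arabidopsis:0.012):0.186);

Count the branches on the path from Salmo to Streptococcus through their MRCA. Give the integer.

The MRCA of Salmo and Streptococcus is the node subtending ((Mustela,Salmo),((Gallus,(Colobus,Enhydra)),(((Streptococcus,Fagus),Ursus),Macaca))).
From Salmo up to that node: 2 branches. From Streptococcus up to the same node: 5 branches. Total: 2 + 5 = 7.

7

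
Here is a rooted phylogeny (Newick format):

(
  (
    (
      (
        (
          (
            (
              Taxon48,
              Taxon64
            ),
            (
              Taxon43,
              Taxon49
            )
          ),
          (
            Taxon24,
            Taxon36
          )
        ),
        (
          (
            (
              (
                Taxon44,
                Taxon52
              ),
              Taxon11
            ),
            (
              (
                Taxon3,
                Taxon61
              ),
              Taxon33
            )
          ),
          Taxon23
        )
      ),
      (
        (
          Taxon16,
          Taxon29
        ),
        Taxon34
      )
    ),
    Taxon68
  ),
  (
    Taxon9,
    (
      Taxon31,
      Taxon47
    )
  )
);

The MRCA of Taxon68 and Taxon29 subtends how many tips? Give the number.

17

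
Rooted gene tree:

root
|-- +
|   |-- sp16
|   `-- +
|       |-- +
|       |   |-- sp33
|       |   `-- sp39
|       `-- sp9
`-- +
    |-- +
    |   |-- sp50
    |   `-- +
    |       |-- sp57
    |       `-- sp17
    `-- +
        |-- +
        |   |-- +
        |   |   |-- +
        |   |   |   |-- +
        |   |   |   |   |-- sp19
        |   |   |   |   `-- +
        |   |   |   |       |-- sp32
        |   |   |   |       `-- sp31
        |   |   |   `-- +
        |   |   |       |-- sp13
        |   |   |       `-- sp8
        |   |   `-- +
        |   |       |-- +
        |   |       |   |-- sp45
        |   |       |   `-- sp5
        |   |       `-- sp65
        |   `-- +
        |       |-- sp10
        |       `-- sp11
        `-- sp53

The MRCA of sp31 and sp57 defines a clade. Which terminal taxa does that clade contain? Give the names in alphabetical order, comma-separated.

Tracing sp31: it sits inside (sp32,sp31).
Tracing sp57: it sits inside (sp57,sp17).
The smallest clade enclosing both is ((sp50,(sp57,sp17)),(((((sp19,(sp32,sp31)),(sp13,sp8)),((sp45,sp5),sp65)),(sp10,sp11)),sp53)); the answer is its 14 terminal taxa in alphabetical order.

sp10, sp11, sp13, sp17, sp19, sp31, sp32, sp45, sp5, sp50, sp53, sp57, sp65, sp8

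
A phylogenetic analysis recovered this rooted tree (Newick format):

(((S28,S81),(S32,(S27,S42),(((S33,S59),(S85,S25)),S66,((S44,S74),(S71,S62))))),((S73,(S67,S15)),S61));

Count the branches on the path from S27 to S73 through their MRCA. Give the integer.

The MRCA of S27 and S73 is the root of the tree.
From S27 up to that node: 4 branches. From S73 up to the same node: 3 branches. Total: 4 + 3 = 7.

7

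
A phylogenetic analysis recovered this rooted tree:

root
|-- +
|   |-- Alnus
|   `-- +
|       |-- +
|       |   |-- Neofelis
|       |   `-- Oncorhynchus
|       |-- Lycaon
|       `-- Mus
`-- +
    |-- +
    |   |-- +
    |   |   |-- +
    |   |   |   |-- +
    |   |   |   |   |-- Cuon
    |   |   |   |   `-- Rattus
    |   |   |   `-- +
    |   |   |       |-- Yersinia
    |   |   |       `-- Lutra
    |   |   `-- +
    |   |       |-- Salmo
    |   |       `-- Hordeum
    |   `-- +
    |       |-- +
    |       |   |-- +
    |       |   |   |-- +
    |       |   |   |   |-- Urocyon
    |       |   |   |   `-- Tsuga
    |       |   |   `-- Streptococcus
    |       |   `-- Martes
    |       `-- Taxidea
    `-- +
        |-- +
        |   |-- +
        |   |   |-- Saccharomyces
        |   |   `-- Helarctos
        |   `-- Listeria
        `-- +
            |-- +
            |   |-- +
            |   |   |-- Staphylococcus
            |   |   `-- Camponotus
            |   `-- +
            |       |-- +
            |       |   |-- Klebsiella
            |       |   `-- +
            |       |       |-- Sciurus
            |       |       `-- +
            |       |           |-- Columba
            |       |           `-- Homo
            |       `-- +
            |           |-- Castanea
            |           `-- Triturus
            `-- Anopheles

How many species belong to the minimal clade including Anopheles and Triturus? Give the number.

9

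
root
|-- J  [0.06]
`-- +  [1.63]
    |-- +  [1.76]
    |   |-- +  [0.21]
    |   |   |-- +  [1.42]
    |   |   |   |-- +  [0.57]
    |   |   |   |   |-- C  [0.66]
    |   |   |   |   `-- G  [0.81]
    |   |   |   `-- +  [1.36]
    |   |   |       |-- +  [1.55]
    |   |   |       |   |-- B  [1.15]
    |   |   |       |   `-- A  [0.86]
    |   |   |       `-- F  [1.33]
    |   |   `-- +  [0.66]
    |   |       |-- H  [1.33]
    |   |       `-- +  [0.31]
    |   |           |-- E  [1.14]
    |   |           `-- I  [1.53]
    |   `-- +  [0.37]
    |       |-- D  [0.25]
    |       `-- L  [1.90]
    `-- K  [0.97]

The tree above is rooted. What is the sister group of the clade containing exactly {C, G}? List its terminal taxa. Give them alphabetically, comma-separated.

The clade containing exactly {C, G} attaches to the tree at the node subtending ((C,G),((B,A),F)).
The other lineage descending from that same node — the sister group — is ((B,A),F); its 3 tips in alphabetical order are the answer.

A, B, F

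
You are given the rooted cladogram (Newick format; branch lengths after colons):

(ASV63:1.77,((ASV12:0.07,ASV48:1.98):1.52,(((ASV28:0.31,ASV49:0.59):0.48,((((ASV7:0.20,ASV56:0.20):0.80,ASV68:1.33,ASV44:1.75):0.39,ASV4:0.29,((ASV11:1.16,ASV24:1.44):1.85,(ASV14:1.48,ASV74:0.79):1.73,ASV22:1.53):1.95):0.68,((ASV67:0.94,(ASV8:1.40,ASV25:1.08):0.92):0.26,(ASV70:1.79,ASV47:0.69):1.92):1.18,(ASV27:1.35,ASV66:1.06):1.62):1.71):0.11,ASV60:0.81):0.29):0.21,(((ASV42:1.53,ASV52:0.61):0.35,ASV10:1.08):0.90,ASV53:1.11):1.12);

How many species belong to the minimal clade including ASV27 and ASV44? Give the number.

17

The MRCA of ASV27 and ASV44 is the node subtending ((((ASV7,ASV56),ASV68,ASV44),ASV4,((ASV11,ASV24),(ASV14,ASV74),ASV22)),((ASV67,(ASV8,ASV25)),(ASV70,ASV47)),(ASV27,ASV66)).
That clade contains 17 terminal taxa: ASV11, ASV14, ASV22, ASV24, ASV25, ASV27, ASV4, ASV44, ASV47, ASV56, ASV66, ASV67, ASV68, ASV7, ASV70, ASV74, ASV8.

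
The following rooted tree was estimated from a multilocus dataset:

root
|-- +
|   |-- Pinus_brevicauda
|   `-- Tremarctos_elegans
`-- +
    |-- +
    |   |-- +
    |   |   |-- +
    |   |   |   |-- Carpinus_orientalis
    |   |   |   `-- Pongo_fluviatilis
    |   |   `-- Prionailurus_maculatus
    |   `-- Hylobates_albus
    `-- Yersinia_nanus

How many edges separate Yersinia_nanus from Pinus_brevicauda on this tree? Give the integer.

4

The MRCA of Yersinia_nanus and Pinus_brevicauda is the root of the tree.
From Yersinia_nanus up to that node: 2 branches. From Pinus_brevicauda up to the same node: 2 branches. Total: 2 + 2 = 4.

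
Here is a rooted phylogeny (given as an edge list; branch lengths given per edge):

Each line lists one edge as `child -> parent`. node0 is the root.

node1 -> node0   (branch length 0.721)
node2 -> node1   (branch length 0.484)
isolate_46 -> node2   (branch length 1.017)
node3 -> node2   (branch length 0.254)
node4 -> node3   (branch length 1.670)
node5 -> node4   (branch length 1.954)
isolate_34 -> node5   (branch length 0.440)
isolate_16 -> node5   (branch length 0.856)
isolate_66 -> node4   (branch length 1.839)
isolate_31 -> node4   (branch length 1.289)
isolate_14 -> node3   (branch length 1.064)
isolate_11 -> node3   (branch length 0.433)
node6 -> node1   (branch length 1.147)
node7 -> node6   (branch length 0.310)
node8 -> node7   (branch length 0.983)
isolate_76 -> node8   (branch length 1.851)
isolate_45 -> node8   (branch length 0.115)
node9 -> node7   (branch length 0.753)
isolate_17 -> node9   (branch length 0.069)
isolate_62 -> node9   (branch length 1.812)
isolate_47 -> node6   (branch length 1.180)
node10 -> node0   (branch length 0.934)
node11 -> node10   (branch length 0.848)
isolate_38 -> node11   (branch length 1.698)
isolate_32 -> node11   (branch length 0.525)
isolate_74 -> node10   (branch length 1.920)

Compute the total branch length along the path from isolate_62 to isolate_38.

8.223

The path runs isolate_62 → … → MRCA → … → isolate_38; the MRCA is the root of the tree.
Branch lengths along that path: 1.812 + 0.753 + 0.310 + 1.147 + 0.721 + 0.934 + 0.848 + 1.698 = 8.223.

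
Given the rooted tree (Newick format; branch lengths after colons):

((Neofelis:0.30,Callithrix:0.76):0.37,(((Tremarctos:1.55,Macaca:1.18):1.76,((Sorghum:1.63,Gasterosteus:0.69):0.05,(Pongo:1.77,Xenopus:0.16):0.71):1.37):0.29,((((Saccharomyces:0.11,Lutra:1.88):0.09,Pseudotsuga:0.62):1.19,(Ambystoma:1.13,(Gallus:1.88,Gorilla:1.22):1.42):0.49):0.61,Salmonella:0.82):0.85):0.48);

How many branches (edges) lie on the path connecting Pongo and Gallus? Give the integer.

The MRCA of Pongo and Gallus is the node subtending (((Tremarctos,Macaca),((Sorghum,Gasterosteus),(Pongo,Xenopus))),((((Saccharomyces,Lutra),Pseudotsuga),(Ambystoma,(Gallus,Gorilla))),Salmonella)).
From Pongo up to that node: 4 branches. From Gallus up to the same node: 5 branches. Total: 4 + 5 = 9.

9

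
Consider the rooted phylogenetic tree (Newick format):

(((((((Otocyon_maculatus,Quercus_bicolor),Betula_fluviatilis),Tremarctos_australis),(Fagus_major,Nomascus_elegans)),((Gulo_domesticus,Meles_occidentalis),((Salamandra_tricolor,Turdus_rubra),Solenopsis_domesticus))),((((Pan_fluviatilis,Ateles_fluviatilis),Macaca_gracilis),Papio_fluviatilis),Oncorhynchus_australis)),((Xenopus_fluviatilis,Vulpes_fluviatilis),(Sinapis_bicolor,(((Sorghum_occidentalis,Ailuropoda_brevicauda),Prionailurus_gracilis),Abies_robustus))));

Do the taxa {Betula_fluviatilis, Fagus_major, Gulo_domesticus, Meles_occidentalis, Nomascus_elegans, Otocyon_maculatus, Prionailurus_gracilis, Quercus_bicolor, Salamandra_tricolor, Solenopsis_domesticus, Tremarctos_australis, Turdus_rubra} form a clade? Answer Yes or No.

No

The MRCA of the listed taxa is the root, so the smallest clade containing them is the whole tree.
That clade also contains Abies_robustus, Ailuropoda_brevicauda, Ateles_fluviatilis, Macaca_gracilis, Oncorhynchus_australis, Pan_fluviatilis, Papio_fluviatilis, Sinapis_bicolor, Sorghum_occidentalis, Vulpes_fluviatilis, Xenopus_fluviatilis, which are not in the proposed group, so the group is not monophyletic.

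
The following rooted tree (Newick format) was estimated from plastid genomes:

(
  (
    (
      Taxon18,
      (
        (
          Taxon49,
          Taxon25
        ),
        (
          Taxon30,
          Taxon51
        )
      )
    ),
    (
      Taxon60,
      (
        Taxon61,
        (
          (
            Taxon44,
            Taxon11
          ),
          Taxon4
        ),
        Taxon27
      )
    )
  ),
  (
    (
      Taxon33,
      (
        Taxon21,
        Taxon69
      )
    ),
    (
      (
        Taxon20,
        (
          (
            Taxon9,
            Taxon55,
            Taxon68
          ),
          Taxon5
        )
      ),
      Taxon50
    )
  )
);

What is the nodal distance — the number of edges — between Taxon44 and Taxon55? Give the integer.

The MRCA of Taxon44 and Taxon55 is the root of the tree.
From Taxon44 up to that node: 6 branches. From Taxon55 up to the same node: 6 branches. Total: 6 + 6 = 12.

12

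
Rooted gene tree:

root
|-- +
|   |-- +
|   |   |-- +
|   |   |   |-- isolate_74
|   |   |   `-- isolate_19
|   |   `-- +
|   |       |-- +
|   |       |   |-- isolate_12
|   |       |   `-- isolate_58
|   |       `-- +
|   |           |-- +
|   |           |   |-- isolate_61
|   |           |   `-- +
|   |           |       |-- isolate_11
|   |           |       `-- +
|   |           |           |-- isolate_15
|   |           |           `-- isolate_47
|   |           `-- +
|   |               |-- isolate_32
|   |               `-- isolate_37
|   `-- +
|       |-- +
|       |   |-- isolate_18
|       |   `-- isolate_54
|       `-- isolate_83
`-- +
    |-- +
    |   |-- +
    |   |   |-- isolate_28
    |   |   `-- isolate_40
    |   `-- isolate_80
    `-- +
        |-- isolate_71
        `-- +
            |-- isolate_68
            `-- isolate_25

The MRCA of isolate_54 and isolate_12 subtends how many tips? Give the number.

The MRCA of isolate_54 and isolate_12 is the node subtending (((isolate_74,isolate_19),((isolate_12,isolate_58),((isolate_61,(isolate_11,(isolate_15,isolate_47))),(isolate_32,isolate_37)))),((isolate_18,isolate_54),isolate_83)).
That clade contains 13 terminal taxa: isolate_11, isolate_12, isolate_15, isolate_18, isolate_19, isolate_32, isolate_37, isolate_47, isolate_54, isolate_58, isolate_61, isolate_74, isolate_83.

13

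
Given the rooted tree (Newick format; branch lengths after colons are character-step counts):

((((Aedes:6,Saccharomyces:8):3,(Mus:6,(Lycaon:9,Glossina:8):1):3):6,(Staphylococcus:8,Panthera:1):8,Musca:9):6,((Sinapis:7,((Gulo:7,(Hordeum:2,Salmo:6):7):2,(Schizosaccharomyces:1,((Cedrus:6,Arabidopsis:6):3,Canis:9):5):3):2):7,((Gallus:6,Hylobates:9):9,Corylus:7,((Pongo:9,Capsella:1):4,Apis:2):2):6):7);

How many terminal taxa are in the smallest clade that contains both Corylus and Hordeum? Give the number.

The MRCA of Corylus and Hordeum is the node subtending ((Sinapis,((Gulo,(Hordeum,Salmo)),(Schizosaccharomyces,((Cedrus,Arabidopsis),Canis)))),((Gallus,Hylobates),Corylus,((Pongo,Capsella),Apis))).
That clade contains 14 terminal taxa: Apis, Arabidopsis, Canis, Capsella, Cedrus, Corylus, Gallus, Gulo, Hordeum, Hylobates, Pongo, Salmo, Schizosaccharomyces, Sinapis.

14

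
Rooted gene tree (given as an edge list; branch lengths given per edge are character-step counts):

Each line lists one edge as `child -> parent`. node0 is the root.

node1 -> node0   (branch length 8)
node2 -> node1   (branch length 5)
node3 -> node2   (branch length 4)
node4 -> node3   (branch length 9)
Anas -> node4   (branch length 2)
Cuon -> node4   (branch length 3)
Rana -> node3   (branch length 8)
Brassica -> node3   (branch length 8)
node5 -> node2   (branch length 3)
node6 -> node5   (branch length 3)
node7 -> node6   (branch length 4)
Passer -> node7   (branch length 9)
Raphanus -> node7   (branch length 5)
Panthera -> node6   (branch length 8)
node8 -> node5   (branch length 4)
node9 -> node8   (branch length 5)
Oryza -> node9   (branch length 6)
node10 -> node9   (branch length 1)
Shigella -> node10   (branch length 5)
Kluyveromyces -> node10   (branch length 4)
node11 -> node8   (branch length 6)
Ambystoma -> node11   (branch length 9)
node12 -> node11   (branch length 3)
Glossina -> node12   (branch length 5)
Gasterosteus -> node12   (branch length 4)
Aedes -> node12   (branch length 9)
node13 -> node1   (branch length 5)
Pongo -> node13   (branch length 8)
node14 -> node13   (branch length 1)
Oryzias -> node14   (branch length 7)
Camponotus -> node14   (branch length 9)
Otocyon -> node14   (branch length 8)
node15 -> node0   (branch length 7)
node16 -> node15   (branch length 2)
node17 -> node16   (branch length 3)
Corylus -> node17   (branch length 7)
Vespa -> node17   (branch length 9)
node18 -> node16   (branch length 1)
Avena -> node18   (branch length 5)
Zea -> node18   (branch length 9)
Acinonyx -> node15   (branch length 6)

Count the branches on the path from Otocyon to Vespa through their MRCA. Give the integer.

The MRCA of Otocyon and Vespa is the root of the tree.
From Otocyon up to that node: 4 branches. From Vespa up to the same node: 4 branches. Total: 4 + 4 = 8.

8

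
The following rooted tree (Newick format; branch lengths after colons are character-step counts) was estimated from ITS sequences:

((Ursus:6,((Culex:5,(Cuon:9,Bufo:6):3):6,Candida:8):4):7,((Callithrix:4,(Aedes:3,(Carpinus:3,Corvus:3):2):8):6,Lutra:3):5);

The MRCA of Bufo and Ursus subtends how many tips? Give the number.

5

The MRCA of Bufo and Ursus is the node subtending (Ursus,((Culex,(Cuon,Bufo)),Candida)).
That clade contains 5 terminal taxa: Bufo, Candida, Culex, Cuon, Ursus.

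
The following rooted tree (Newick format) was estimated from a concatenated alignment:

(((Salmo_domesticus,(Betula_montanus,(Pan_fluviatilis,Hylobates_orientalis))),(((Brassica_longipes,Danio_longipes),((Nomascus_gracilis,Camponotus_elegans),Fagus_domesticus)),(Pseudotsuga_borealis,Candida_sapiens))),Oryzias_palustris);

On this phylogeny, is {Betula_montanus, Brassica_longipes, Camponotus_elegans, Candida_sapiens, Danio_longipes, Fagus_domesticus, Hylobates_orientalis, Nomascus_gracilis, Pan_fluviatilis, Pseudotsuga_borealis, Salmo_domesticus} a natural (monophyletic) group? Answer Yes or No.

Yes

The most recent common ancestor of these taxa subtends ((Salmo_domesticus,(Betula_montanus,(Pan_fluviatilis,Hylobates_orientalis))),(((Brassica_longipes,Danio_longipes),((Nomascus_gracilis,Camponotus_elegans),Fagus_domesticus)),(Pseudotsuga_borealis,Candida_sapiens))).
That clade has exactly 11 tips — every listed taxon and nothing else — so the group is monophyletic.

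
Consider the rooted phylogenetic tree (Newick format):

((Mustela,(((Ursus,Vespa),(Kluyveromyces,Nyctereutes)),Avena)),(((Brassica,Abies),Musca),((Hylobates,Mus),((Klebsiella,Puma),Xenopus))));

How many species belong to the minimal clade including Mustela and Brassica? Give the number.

The MRCA of Mustela and Brassica is the root, so the clade is the entire tree.
That clade contains 14 terminal taxa: Abies, Avena, Brassica, Hylobates, Klebsiella, Kluyveromyces, Mus, Musca, Mustela, Nyctereutes, Puma, Ursus, Vespa, Xenopus.

14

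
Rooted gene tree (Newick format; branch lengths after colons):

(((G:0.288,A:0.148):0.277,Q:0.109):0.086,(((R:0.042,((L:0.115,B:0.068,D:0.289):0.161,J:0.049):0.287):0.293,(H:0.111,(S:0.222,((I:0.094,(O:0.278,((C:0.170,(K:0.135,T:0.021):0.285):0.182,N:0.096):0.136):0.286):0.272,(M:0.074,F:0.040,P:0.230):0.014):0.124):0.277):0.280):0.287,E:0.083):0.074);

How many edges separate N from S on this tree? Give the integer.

The MRCA of N and S is the node subtending (S,((I,(O,((C,(K,T)),N))),(M,F,P))).
From N up to that node: 5 branches. From S up to the same node: 1 branch. Total: 5 + 1 = 6.

6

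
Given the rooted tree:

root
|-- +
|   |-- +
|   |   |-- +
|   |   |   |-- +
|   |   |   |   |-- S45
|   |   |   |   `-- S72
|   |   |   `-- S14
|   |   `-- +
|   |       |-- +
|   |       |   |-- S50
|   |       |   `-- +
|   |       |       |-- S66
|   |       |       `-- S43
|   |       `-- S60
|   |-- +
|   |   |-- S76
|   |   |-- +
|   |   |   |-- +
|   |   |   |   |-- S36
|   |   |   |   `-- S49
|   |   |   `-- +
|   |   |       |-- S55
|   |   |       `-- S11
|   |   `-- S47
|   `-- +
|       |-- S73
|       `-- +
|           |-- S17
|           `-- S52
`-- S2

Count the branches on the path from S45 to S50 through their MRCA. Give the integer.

The MRCA of S45 and S50 is the node subtending (((S45,S72),S14),((S50,(S66,S43)),S60)).
From S45 up to that node: 3 branches. From S50 up to the same node: 3 branches. Total: 3 + 3 = 6.

6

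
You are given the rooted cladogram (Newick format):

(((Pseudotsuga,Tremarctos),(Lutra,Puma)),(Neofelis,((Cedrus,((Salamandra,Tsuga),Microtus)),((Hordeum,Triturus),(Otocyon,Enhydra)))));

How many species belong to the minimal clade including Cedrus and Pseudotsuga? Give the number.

The MRCA of Cedrus and Pseudotsuga is the root, so the clade is the entire tree.
That clade contains 13 terminal taxa: Cedrus, Enhydra, Hordeum, Lutra, Microtus, Neofelis, Otocyon, Pseudotsuga, Puma, Salamandra, Tremarctos, Triturus, Tsuga.

13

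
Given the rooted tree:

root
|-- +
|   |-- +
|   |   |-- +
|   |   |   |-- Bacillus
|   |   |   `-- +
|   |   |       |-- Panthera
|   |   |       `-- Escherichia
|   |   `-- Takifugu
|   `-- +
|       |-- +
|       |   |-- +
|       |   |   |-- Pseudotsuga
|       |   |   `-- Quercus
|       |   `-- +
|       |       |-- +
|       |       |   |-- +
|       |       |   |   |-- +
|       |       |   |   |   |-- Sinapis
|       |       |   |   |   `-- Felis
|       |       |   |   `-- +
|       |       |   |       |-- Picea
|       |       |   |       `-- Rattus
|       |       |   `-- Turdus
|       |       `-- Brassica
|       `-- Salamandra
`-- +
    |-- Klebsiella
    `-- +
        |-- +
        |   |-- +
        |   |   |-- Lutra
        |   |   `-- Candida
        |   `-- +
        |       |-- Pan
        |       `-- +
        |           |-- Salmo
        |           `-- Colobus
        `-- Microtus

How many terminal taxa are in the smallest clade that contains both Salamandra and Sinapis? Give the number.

9

The MRCA of Salamandra and Sinapis is the node subtending (((Pseudotsuga,Quercus),((((Sinapis,Felis),(Picea,Rattus)),Turdus),Brassica)),Salamandra).
That clade contains 9 terminal taxa: Brassica, Felis, Picea, Pseudotsuga, Quercus, Rattus, Salamandra, Sinapis, Turdus.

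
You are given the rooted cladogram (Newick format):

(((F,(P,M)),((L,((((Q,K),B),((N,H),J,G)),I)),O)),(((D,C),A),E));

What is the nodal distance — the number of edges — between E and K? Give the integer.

10

The MRCA of E and K is the root of the tree.
From E up to that node: 2 branches. From K up to the same node: 8 branches. Total: 2 + 8 = 10.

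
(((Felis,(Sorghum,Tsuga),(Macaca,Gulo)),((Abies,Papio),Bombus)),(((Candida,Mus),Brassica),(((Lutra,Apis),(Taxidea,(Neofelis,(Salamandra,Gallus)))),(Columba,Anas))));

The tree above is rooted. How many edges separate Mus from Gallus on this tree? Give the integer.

The MRCA of Mus and Gallus is the node subtending (((Candida,Mus),Brassica),(((Lutra,Apis),(Taxidea,(Neofelis,(Salamandra,Gallus)))),(Columba,Anas))).
From Mus up to that node: 3 branches. From Gallus up to the same node: 6 branches. Total: 3 + 6 = 9.

9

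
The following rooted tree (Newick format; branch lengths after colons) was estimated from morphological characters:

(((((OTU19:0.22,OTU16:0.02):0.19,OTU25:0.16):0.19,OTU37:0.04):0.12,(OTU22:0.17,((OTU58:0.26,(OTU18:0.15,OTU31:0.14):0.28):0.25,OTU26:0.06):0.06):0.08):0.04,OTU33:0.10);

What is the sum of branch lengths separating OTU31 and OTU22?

The path runs OTU31 → … → MRCA → … → OTU22; the MRCA is the node subtending (OTU22,((OTU58,(OTU18,OTU31)),OTU26)).
Branch lengths along that path: 0.14 + 0.28 + 0.25 + 0.06 + 0.17 = 0.90.

0.90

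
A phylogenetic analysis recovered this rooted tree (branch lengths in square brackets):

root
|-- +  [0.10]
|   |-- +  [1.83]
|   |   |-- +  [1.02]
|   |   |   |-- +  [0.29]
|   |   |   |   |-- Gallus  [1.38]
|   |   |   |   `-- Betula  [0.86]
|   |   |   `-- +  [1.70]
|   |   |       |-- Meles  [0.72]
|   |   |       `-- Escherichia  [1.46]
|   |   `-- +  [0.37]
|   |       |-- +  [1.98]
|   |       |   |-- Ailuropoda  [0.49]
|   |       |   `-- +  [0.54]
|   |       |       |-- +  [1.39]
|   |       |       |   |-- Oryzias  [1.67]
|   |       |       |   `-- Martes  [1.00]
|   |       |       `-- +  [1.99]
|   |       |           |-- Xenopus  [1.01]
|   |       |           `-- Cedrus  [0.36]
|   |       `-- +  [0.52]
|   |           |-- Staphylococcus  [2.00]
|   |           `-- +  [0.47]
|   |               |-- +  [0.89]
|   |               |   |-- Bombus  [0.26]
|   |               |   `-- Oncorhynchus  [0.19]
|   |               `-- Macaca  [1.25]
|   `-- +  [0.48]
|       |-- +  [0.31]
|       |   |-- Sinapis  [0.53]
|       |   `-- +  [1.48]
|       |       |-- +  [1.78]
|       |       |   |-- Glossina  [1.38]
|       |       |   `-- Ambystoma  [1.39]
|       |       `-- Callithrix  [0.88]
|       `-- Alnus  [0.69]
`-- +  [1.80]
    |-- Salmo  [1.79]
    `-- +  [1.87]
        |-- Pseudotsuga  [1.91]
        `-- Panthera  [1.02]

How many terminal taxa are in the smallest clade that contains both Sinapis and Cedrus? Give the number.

18

The MRCA of Sinapis and Cedrus is the node subtending ((((Gallus,Betula),(Meles,Escherichia)),((Ailuropoda,((Oryzias,Martes),(Xenopus,Cedrus))),(Staphylococcus,((Bombus,Oncorhynchus),Macaca)))),((Sinapis,((Glossina,Ambystoma),Callithrix)),Alnus)).
That clade contains 18 terminal taxa: Ailuropoda, Alnus, Ambystoma, Betula, Bombus, Callithrix, Cedrus, Escherichia, Gallus, Glossina, Macaca, Martes, Meles, Oncorhynchus, Oryzias, Sinapis, Staphylococcus, Xenopus.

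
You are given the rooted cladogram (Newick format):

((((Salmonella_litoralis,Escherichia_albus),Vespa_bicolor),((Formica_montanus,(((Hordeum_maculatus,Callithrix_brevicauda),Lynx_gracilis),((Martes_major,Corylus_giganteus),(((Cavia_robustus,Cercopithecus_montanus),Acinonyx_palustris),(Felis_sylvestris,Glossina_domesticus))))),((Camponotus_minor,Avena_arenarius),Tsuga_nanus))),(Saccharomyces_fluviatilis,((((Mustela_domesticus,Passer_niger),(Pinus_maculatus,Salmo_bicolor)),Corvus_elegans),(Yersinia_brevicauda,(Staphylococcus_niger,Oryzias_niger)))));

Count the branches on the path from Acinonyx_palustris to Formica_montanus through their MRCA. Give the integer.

The MRCA of Acinonyx_palustris and Formica_montanus is the node subtending (Formica_montanus,(((Hordeum_maculatus,Callithrix_brevicauda),Lynx_gracilis),((Martes_major,Corylus_giganteus),(((Cavia_robustus,Cercopithecus_montanus),Acinonyx_palustris),(Felis_sylvestris,Glossina_domesticus))))).
From Acinonyx_palustris up to that node: 5 branches. From Formica_montanus up to the same node: 1 branch. Total: 5 + 1 = 6.

6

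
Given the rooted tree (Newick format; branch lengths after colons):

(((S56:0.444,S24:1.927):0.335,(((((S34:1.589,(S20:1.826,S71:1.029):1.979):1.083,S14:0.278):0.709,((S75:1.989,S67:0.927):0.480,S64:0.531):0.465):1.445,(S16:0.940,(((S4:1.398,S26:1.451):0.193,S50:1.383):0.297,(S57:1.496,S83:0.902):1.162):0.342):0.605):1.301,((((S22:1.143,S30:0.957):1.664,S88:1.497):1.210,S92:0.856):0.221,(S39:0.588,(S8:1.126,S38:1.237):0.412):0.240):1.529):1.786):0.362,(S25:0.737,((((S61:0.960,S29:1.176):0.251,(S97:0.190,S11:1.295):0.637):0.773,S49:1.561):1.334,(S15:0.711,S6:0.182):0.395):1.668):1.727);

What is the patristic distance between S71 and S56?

10.111

The path runs S71 → … → MRCA → … → S56; the MRCA is the node subtending ((S56,S24),(((((S34,(S20,S71)),S14),((S75,S67),S64)),(S16,(((S4,S26),S50),(S57,S83)))),((((S22,S30),S88),S92),(S39,(S8,S38))))).
Branch lengths along that path: 1.029 + 1.979 + 1.083 + 0.709 + 1.445 + 1.301 + 1.786 + 0.335 + 0.444 = 10.111.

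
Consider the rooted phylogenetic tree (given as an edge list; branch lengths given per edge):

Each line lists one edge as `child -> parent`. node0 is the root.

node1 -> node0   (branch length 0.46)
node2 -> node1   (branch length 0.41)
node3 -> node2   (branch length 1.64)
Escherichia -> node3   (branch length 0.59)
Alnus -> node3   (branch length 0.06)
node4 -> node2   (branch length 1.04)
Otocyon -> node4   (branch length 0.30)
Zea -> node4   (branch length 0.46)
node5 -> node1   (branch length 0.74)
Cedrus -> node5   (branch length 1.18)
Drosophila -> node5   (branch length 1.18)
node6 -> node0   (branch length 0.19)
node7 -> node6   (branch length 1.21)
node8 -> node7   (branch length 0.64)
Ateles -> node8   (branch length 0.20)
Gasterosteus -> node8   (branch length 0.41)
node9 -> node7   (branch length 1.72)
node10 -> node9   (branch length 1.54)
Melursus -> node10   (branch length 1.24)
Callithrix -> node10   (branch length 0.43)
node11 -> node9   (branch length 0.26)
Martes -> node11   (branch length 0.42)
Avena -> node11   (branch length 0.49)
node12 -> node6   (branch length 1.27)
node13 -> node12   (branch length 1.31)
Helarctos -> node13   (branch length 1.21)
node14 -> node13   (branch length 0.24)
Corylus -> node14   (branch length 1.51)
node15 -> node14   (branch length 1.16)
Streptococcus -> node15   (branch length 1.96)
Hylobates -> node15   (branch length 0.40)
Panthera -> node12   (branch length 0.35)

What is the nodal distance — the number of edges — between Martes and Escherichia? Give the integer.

9

The MRCA of Martes and Escherichia is the root of the tree.
From Martes up to that node: 5 branches. From Escherichia up to the same node: 4 branches. Total: 5 + 4 = 9.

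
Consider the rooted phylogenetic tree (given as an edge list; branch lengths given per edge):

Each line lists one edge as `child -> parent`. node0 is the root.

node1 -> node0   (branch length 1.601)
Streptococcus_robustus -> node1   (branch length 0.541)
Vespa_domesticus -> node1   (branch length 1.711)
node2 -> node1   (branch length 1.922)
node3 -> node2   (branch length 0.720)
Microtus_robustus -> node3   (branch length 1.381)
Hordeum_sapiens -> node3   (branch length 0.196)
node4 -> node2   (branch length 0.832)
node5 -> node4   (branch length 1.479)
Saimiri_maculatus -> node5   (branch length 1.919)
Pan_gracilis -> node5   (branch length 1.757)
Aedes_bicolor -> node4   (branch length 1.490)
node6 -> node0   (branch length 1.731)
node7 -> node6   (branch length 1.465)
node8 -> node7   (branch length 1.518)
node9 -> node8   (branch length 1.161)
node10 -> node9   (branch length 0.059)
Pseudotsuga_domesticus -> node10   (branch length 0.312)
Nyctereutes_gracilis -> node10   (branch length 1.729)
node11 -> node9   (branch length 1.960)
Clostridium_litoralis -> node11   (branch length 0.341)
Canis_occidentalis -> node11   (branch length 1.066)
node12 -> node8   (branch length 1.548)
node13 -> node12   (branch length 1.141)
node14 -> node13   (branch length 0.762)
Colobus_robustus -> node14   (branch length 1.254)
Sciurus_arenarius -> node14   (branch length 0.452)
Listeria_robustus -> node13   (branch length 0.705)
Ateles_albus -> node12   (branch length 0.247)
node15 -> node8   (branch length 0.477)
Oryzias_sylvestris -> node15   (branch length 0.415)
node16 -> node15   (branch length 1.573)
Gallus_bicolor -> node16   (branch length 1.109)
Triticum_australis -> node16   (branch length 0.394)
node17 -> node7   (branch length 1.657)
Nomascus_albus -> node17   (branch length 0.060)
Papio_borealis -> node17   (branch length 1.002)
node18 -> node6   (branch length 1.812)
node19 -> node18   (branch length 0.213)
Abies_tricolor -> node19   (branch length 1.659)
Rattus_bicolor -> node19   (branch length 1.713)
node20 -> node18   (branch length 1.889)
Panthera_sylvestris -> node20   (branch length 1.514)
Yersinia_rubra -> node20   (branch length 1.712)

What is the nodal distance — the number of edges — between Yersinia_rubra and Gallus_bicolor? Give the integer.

8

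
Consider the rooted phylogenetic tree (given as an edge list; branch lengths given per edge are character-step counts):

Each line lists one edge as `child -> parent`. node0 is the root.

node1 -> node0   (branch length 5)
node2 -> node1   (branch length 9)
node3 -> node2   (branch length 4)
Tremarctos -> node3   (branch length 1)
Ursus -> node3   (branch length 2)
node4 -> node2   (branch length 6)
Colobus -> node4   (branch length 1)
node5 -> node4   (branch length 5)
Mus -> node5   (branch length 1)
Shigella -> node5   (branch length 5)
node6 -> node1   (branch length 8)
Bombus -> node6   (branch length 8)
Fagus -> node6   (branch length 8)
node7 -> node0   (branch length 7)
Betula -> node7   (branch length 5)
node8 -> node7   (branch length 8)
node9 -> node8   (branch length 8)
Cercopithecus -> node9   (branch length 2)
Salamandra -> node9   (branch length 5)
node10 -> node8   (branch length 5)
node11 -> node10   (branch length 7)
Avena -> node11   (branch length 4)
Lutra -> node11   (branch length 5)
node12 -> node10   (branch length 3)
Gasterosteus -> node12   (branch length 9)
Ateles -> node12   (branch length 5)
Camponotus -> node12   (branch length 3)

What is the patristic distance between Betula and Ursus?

32

The path runs Betula → … → MRCA → … → Ursus; the MRCA is the root of the tree.
Branch lengths along that path: 5 + 7 + 5 + 9 + 4 + 2 = 32.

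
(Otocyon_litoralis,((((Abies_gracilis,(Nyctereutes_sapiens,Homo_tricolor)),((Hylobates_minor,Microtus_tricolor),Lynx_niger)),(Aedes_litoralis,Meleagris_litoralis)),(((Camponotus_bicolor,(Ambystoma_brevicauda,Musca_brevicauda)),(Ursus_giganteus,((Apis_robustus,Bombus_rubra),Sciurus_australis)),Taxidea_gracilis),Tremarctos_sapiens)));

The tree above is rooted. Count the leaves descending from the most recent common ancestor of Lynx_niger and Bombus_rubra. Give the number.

The MRCA of Lynx_niger and Bombus_rubra is the node subtending ((((Abies_gracilis,(Nyctereutes_sapiens,Homo_tricolor)),((Hylobates_minor,Microtus_tricolor),Lynx_niger)),(Aedes_litoralis,Meleagris_litoralis)),(((Camponotus_bicolor,(Ambystoma_brevicauda,Musca_brevicauda)),(Ursus_giganteus,((Apis_robustus,Bombus_rubra),Sciurus_australis)),Taxidea_gracilis),Tremarctos_sapiens)).
That clade contains 17 terminal taxa: Abies_gracilis, Aedes_litoralis, Ambystoma_brevicauda, Apis_robustus, Bombus_rubra, Camponotus_bicolor, Homo_tricolor, Hylobates_minor, Lynx_niger, Meleagris_litoralis, Microtus_tricolor, Musca_brevicauda, Nyctereutes_sapiens, Sciurus_australis, Taxidea_gracilis, Tremarctos_sapiens, Ursus_giganteus.

17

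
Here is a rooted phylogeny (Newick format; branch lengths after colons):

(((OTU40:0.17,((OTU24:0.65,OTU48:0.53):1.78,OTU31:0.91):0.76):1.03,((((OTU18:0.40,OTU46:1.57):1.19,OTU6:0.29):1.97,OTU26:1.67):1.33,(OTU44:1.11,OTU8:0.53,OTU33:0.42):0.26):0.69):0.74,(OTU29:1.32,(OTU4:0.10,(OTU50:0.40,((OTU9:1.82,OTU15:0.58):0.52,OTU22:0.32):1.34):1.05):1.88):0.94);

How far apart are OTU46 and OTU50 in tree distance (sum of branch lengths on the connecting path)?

11.76

The path runs OTU46 → … → MRCA → … → OTU50; the MRCA is the root of the tree.
Branch lengths along that path: 1.57 + 1.19 + 1.97 + 1.33 + 0.69 + 0.74 + 0.94 + 1.88 + 1.05 + 0.40 = 11.76.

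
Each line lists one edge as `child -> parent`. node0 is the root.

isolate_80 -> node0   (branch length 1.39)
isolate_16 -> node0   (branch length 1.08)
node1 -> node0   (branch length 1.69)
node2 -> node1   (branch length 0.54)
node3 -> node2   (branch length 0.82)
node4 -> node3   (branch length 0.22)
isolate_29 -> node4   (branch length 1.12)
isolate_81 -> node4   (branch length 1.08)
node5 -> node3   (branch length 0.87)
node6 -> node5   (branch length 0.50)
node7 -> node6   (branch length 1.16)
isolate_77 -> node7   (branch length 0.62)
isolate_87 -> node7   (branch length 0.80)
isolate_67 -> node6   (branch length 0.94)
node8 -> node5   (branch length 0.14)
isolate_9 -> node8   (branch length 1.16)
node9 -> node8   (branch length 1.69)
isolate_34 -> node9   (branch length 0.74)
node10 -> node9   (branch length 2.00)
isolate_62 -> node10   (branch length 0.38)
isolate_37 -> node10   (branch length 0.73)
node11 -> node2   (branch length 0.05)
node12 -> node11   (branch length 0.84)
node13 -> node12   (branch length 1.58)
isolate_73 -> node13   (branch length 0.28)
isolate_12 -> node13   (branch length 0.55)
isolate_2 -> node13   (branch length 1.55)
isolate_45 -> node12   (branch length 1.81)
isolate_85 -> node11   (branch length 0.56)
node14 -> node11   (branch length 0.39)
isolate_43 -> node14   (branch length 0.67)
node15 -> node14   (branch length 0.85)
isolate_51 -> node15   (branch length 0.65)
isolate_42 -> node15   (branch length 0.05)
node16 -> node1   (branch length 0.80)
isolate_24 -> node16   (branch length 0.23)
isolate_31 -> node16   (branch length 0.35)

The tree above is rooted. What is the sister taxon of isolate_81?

isolate_29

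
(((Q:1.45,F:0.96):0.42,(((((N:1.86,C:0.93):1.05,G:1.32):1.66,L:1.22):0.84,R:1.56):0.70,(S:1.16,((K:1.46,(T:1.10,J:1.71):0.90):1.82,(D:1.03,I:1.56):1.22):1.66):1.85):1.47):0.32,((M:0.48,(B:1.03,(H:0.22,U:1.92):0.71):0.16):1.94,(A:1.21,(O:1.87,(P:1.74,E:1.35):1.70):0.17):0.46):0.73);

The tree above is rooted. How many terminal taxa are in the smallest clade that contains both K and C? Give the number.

11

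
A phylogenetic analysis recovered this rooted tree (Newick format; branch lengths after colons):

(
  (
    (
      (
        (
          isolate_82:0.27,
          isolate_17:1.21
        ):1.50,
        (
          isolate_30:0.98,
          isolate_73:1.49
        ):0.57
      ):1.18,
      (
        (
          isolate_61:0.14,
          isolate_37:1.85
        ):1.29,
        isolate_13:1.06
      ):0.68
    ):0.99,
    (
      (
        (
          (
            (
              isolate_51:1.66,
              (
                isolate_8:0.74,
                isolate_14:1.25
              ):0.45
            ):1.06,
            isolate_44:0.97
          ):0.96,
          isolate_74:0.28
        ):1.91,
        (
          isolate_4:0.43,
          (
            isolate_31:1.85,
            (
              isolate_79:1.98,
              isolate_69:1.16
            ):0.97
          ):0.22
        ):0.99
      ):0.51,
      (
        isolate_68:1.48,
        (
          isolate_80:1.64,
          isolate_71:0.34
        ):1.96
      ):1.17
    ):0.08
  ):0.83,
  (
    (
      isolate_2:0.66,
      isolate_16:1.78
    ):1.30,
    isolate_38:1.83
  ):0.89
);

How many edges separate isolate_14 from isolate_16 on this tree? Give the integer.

The MRCA of isolate_14 and isolate_16 is the root of the tree.
From isolate_14 up to that node: 8 branches. From isolate_16 up to the same node: 3 branches. Total: 8 + 3 = 11.

11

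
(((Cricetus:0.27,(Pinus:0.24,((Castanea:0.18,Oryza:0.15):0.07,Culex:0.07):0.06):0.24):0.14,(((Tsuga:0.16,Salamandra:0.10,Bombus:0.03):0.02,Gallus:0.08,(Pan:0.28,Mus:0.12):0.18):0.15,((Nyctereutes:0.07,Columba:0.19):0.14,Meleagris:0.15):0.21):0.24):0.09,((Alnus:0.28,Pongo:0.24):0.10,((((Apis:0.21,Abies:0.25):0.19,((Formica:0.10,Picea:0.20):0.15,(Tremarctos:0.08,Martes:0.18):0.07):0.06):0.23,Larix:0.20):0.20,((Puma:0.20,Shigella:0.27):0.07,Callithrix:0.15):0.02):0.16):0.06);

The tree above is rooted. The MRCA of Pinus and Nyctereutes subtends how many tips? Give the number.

14

The MRCA of Pinus and Nyctereutes is the node subtending ((Cricetus,(Pinus,((Castanea,Oryza),Culex))),(((Tsuga,Salamandra,Bombus),Gallus,(Pan,Mus)),((Nyctereutes,Columba),Meleagris))).
That clade contains 14 terminal taxa: Bombus, Castanea, Columba, Cricetus, Culex, Gallus, Meleagris, Mus, Nyctereutes, Oryza, Pan, Pinus, Salamandra, Tsuga.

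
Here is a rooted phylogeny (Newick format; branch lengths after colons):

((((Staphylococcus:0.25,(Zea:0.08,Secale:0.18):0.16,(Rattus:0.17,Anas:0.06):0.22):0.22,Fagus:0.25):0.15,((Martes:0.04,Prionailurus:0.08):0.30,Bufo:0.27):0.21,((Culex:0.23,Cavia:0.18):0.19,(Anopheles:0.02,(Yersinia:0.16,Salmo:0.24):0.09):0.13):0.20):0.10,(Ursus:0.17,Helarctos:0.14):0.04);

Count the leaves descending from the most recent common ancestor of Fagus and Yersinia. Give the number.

14

The MRCA of Fagus and Yersinia is the node subtending (((Staphylococcus,(Zea,Secale),(Rattus,Anas)),Fagus),((Martes,Prionailurus),Bufo),((Culex,Cavia),(Anopheles,(Yersinia,Salmo)))).
That clade contains 14 terminal taxa: Anas, Anopheles, Bufo, Cavia, Culex, Fagus, Martes, Prionailurus, Rattus, Salmo, Secale, Staphylococcus, Yersinia, Zea.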